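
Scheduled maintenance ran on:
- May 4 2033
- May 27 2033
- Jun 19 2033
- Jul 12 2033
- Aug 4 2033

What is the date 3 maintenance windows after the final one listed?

Oct 12 2033

Gaps between consecutive events: 23, 23, 23, 23 days — a constant 23-day interval.
Aug 4 2033 + 23 days = Aug 27 2033.
Aug 27 2033 + 23 days = Sep 19 2033.
Sep 19 2033 + 23 days = Oct 12 2033.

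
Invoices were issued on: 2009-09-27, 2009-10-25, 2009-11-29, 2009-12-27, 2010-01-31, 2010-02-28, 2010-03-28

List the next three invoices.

2010-04-25, 2010-05-30, 2010-06-27

These are Sundays with 28, 35, 28, 35, 28, 28-day gaps.
Each is the final Sunday of its month — 2009-11-29 is past the 28th, so '4th Sunday' doesn't fit.
Last Sunday of April 2010: 2010-04-25.
May 2010 ends with Sunday 2010-05-30.
Last Sunday of June 2010: 2010-06-27.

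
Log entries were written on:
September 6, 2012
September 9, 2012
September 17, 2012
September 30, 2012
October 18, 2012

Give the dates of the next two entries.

The spacing grows by 5 each time: 3, 8, 13, 18 days.
Next gap: 23 days. October 18, 2012 + 23 days = November 10, 2012.
Next gap: 28 days. November 10, 2012 + 28 days = December 8, 2012.

November 10, 2012; December 8, 2012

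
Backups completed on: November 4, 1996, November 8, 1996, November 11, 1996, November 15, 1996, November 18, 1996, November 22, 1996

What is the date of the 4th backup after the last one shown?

Every event lands on a Monday or Friday (gaps cycle 4, 3, 4, 3, 4).
So the schedule is: every Monday and Friday.
Next Monday: November 25, 1996.
Next Friday: November 29, 1996.
Next Monday: December 2, 1996.
Next Friday: December 6, 1996.

December 6, 1996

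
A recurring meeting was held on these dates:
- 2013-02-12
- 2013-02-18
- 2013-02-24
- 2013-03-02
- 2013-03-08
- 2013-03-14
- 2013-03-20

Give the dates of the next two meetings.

2013-03-26, 2013-04-01

The spacing is 6, 6, 6, 6, 6, 6 days — always 6 days.
2013-03-20 + 6 days = 2013-03-26.
2013-03-26 + 6 days = 2013-04-01.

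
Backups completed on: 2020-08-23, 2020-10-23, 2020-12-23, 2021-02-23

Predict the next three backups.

The day-of-month is always 23 (61, 61, 62 days between events).
So this recurs on the 23rd of every 2 months.
April 2021: 2021-04-23.
Next: June 2021 → 2021-06-23.
Next: August 2021 → 2021-08-23.

2021-04-23, 2021-06-23, 2021-08-23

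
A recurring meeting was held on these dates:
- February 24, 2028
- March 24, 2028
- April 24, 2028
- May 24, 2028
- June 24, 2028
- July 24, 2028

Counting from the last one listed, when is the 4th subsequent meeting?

November 24, 2028

Each date is the 24th; the gaps (29, 31, 30, 31, 30) track the month lengths.
The rule is the 24th of each month.
August 2028: August 24, 2028.
September 2028: September 24, 2028.
Next: October 2028 → October 24, 2028.
November 2028: November 24, 2028.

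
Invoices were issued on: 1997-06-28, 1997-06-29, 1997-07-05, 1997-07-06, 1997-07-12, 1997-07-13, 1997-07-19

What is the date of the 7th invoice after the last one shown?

1997-08-10

Gaps: 1, 6, 1, 6, 1, 6 days — not constant, but cyclic with period 2.
The events fall on every Saturday and Sunday.
Next Sunday: 1997-07-20.
The following Saturday is 1997-07-26.
The following Sunday is 1997-07-27.
Next Saturday: 1997-08-02.
Next Sunday: 1997-08-03.
Next Saturday: 1997-08-09.
The following Sunday is 1997-08-10.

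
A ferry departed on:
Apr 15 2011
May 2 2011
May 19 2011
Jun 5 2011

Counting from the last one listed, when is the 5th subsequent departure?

The spacing is 17, 17, 17 days — always 17 days.
Jun 5 2011 + 17 days = Jun 22 2011.
Jun 22 2011 + 17 days = Jul 9 2011.
Jul 9 2011 + 17 days = Jul 26 2011.
Jul 26 2011 + 17 days = Aug 12 2011.
Aug 12 2011 + 17 days = Aug 29 2011.

Aug 29 2011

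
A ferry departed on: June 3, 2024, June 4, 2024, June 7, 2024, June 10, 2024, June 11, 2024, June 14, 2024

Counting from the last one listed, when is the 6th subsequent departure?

June 28, 2024

Gaps: 1, 3, 3, 1, 3 days — not constant, but cyclic with period 3.
The events fall on every Monday, Tuesday and Friday.
Next Monday: June 17, 2024.
The following Tuesday is June 18, 2024.
Next Friday: June 21, 2024.
The following Monday is June 24, 2024.
Next Tuesday: June 25, 2024.
Next Friday: June 28, 2024.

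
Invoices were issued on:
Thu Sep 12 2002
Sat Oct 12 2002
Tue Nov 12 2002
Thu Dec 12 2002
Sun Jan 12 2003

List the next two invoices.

Wed Feb 12 2003, Wed Mar 12 2003

Gaps: 30, 31, 30, 31 days — not constant. Every event is on the 12th of the month.
Pattern: the 12th of each month.
February 2003: Wed Feb 12 2003.
Next: March 2003 → Wed Mar 12 2003.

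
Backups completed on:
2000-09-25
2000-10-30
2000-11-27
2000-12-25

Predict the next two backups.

2001-01-29, 2001-02-26

All Mondays; the gaps (35, 28, 28) vary with month length.
This is the last Monday of each month.
Last Monday of January 2001: 2001-01-29.
February 2001 ends with Monday 2001-02-26.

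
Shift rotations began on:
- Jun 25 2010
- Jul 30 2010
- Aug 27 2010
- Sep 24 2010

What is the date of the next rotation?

Oct 29 2010

All Fridays; the gaps (35, 28, 28) vary with month length.
This is the last Friday of each month.
October 2010 ends with Friday Oct 29 2010.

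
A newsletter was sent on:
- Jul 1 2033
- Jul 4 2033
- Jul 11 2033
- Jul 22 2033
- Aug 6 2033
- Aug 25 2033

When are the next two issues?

Sep 17 2033, Oct 14 2033

Intervals are 3, 7, 11, 15, 19 days — an arithmetic progression with common difference 4.
Next gap: 23 days. Aug 25 2033 + 23 days = Sep 17 2033.
Next gap: 27 days. Sep 17 2033 + 27 days = Oct 14 2033.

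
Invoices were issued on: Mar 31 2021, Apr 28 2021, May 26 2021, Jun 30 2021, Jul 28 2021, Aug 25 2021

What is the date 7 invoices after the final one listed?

Mar 30 2022

These are Wednesdays with 28, 28, 35, 28, 28-day gaps.
Each is the final Wednesday of its month — Mar 31 2021 is past the 28th, so '4th Wednesday' doesn't fit.
Last Wednesday of September 2021: Sep 29 2021.
October 2021 ends with Wednesday Oct 27 2021.
Last Wednesday of November 2021: Nov 24 2021.
Last Wednesday of December 2021: Dec 29 2021.
January 2022 ends with Wednesday Jan 26 2022.
Last Wednesday of February 2022: Feb 23 2022.
March 2022 ends with Wednesday Mar 30 2022.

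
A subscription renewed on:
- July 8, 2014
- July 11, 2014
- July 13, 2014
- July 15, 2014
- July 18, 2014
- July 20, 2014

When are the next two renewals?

July 22, 2014; July 25, 2014

The gap pattern 3, 2, 2, 3, 2 repeats every 3 events.
These are the Tuesdays, Fridays and Sundays of each week.
Next Tuesday: July 22, 2014.
Next Friday: July 25, 2014.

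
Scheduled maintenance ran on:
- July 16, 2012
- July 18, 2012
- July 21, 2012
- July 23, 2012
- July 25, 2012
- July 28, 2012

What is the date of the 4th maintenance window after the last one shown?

Gaps: 2, 3, 2, 2, 3 days — not constant, but cyclic with period 3.
The events fall on every Monday, Wednesday and Saturday.
Next Monday: July 30, 2012.
Next Wednesday: August 1, 2012.
Next Saturday: August 4, 2012.
Next Monday: August 6, 2012.

August 6, 2012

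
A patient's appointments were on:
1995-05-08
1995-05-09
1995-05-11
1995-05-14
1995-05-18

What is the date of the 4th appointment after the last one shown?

The spacing grows by 1 each time: 1, 2, 3, 4 days.
Next gap: 5 days. 1995-05-18 + 5 days = 1995-05-23.
Next gap: 6 days. 1995-05-23 + 6 days = 1995-05-29.
Next gap: 7 days. 1995-05-29 + 7 days = 1995-06-05.
Next gap: 8 days. 1995-06-05 + 8 days = 1995-06-13.

1995-06-13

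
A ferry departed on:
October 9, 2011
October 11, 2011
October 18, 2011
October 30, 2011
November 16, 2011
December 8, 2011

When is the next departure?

January 4, 2012

Intervals are 2, 7, 12, 17, 22 days — an arithmetic progression with common difference 5.
Next gap: 27 days. December 8, 2011 + 27 days = January 4, 2012.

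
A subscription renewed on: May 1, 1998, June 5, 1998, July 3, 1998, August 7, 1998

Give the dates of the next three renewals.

September 4, 1998; October 2, 1998; November 6, 1998

Gaps: 35, 28, 35 days — a mix of 28 and 35. Every date is a Friday.
Each is the 1st Friday of its month.
September 1998 — 1st Friday is September 4, 1998.
October 1998 — 1st Friday is October 2, 1998.
November 1998 — 1st Friday is November 6, 1998.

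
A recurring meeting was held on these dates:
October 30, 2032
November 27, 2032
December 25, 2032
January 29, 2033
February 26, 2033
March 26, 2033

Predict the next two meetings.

April 30, 2033; May 28, 2033

Every date is a Saturday; gaps 28, 28, 35, 28, 28 days.
Each is the last Saturday of its month (at least one falls on the 29th or later, ruling out '4th Saturday').
Last Saturday of April 2033: April 30, 2033.
Last Saturday of May 2033: May 28, 2033.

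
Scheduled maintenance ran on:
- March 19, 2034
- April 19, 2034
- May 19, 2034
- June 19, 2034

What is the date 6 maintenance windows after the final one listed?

December 19, 2034

The day-of-month is always 19 (31, 30, 31 days between events).
So this recurs on the 19th of each month.
July 2034: July 19, 2034.
August 2034: August 19, 2034.
September 2034: September 19, 2034.
October 2034: October 19, 2034.
November 2034: November 19, 2034.
December 2034: December 19, 2034.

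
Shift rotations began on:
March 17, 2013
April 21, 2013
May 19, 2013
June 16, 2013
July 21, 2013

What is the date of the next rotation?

Gaps: 35, 28, 28, 35 days — a mix of 28 and 35. Every date is a Sunday.
Each is the 3rd Sunday of its month.
August 2013 — 3rd Sunday is August 18, 2013.

August 18, 2013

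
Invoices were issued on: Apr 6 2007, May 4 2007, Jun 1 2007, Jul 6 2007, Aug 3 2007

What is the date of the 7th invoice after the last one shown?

Mar 7 2008

Gaps: 28, 28, 35, 28 days — a mix of 28 and 35. Every date is a Friday.
Each is the 1st Friday of its month.
September 2007 — 1st Friday is Sep 7 2007.
October 2007 — 1st Friday is Oct 5 2007.
1st Friday of November 2007: Nov 2 2007.
1st Friday of December 2007: Dec 7 2007.
January 2008 — 1st Friday is Jan 4 2008.
February 2008 — 1st Friday is Feb 1 2008.
1st Friday of March 2008: Mar 7 2008.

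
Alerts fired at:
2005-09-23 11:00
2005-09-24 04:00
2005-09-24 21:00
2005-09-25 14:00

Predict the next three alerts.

The interval is a steady 17 hours (17, 17, 17).
2005-09-25 14:00 + 17 h = 2005-09-26 07:00.
2005-09-26 07:00 + 17 h = 2005-09-27 00:00.
2005-09-27 00:00 + 17 h = 2005-09-27 17:00.

2005-09-26 07:00, 2005-09-27 00:00, 2005-09-27 17:00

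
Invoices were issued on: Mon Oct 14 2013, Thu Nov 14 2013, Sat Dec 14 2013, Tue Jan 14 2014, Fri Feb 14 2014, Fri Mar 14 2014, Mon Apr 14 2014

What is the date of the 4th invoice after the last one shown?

Each date is the 14th; the gaps (31, 30, 31, 31, 28, 31) track the month lengths.
The rule is the 14th of each month.
Next: May 2014 → Wed May 14 2014.
June 2014: Sat Jun 14 2014.
July 2014: Mon Jul 14 2014.
Next: August 2014 → Thu Aug 14 2014.

Thu Aug 14 2014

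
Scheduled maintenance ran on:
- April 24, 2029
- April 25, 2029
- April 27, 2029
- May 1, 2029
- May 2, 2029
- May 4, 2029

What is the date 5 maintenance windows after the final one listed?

Every event lands on a Tuesday or Wednesday or Friday (gaps cycle 1, 2, 4, 1, 2).
So the schedule is: every Tuesday, Wednesday and Friday.
Next Tuesday: May 8, 2029.
Next Wednesday: May 9, 2029.
The following Friday is May 11, 2029.
The following Tuesday is May 15, 2029.
The following Wednesday is May 16, 2029.

May 16, 2029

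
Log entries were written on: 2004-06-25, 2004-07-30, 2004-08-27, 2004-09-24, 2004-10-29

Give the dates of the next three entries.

All Fridays; the gaps (35, 28, 28, 35) vary with month length.
This is the last Friday of each month.
November 2004 ends with Friday 2004-11-26.
Last Friday of December 2004: 2004-12-31.
Last Friday of January 2005: 2005-01-28.

2004-11-26, 2004-12-31, 2005-01-28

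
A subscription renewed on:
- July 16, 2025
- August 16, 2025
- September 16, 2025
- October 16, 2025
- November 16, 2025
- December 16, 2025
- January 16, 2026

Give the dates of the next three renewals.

February 16, 2026; March 16, 2026; April 16, 2026

The day-of-month is always 16 (31, 31, 30, 31, 30, 31 days between events).
So this recurs on the 16th of each month.
February 2026: February 16, 2026.
Next: March 2026 → March 16, 2026.
Next: April 2026 → April 16, 2026.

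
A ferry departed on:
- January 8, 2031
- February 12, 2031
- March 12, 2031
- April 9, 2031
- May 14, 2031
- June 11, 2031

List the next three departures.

Gaps: 35, 28, 28, 35, 28 days — a mix of 28 and 35. Every date is a Wednesday.
Each is the 2nd Wednesday of its month.
July 2031 — 2nd Wednesday is July 9, 2031.
2nd Wednesday of August 2031: August 13, 2031.
September 2031 — 2nd Wednesday is September 10, 2031.

July 9, 2031; August 13, 2031; September 10, 2031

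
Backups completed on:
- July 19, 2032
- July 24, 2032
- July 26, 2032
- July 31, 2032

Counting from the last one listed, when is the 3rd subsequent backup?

The gap pattern 5, 2, 5 repeats every 2 events.
These are the Mondays and Saturdays of each week.
The following Monday is August 2, 2032.
Next Saturday: August 7, 2032.
Next Monday: August 9, 2032.

August 9, 2032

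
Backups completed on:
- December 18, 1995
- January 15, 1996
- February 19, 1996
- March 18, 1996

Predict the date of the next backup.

April 15, 1996

These are Mondays at 28- or 35-day spacing (28, 35, 28).
The pattern: 3rd Monday of the month.
April 1996 — 3rd Monday is April 15, 1996.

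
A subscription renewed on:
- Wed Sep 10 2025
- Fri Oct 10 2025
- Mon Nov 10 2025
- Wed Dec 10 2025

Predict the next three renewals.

Sat Jan 10 2026, Tue Feb 10 2026, Tue Mar 10 2026

Gaps: 30, 31, 30 days — not constant. Every event is on the 10th of the month.
Pattern: the 10th of each month.
January 2026: Sat Jan 10 2026.
Next: February 2026 → Tue Feb 10 2026.
March 2026: Tue Mar 10 2026.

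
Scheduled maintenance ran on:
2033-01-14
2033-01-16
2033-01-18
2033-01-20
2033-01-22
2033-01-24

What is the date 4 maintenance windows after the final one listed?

2033-02-01

Gaps between consecutive events: 2, 2, 2, 2, 2 days — a constant 2-day interval.
2033-01-24 + 2 days = 2033-01-26.
2033-01-26 + 2 days = 2033-01-28.
2033-01-28 + 2 days = 2033-01-30.
2033-01-30 + 2 days = 2033-02-01.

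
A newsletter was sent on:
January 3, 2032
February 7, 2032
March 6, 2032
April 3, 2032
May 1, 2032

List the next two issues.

June 5, 2032; July 3, 2032

All dates are Saturdays, 35, 28, 28, 28 days apart.
Specifically, the 1st Saturday of each month.
June 2032 — 1st Saturday is June 5, 2032.
July 2032 — 1st Saturday is July 3, 2032.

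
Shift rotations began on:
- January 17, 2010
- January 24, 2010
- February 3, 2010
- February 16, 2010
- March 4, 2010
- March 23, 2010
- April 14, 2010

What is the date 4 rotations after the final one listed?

August 10, 2010

The spacing grows by 3 each time: 7, 10, 13, 16, 19, 22 days.
Next gap: 25 days. April 14, 2010 + 25 days = May 9, 2010.
Next gap: 28 days. May 9, 2010 + 28 days = June 6, 2010.
Next gap: 31 days. June 6, 2010 + 31 days = July 7, 2010.
Next gap: 34 days. July 7, 2010 + 34 days = August 10, 2010.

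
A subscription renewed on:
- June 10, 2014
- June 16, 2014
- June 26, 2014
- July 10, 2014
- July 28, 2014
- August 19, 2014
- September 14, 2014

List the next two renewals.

Gaps: 6, 10, 14, 18, 22, 26 days — each gap is 4 larger than the previous one.
Next gap: 30 days. September 14, 2014 + 30 days = October 14, 2014.
Next gap: 34 days. October 14, 2014 + 34 days = November 17, 2014.

October 14, 2014; November 17, 2014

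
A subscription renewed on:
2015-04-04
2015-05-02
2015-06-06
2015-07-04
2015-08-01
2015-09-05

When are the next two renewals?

2015-10-03, 2015-11-07

All dates are Saturdays, 28, 35, 28, 28, 35 days apart.
Specifically, the 1st Saturday of each month.
October 2015 — 1st Saturday is 2015-10-03.
1st Saturday of November 2015: 2015-11-07.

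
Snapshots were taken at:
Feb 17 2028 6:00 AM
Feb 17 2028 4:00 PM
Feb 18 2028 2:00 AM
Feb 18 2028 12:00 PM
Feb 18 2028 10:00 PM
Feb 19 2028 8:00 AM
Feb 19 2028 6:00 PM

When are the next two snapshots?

Gaps: 10, 10, 10, 10, 10, 10 hours — each event is 10 hours after the previous one.
Feb 19 2028 6:00 PM + 10 h = Feb 20 2028 4:00 AM.
Feb 20 2028 4:00 AM + 10 h = Feb 20 2028 2:00 PM.

Feb 20 2028 4:00 AM, Feb 20 2028 2:00 PM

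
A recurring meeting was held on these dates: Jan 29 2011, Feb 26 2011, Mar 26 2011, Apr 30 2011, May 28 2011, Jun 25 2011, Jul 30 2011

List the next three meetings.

Aug 27 2011, Sep 24 2011, Oct 29 2011

All Saturdays; the gaps (28, 28, 35, 28, 28, 35) vary with month length.
This is the last Saturday of each month.
Last Saturday of August 2011: Aug 27 2011.
September 2011 ends with Saturday Sep 24 2011.
Last Saturday of October 2011: Oct 29 2011.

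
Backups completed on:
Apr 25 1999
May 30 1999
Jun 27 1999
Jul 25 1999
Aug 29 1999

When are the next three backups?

Sep 26 1999, Oct 31 1999, Nov 28 1999

All Sundays; the gaps (35, 28, 28, 35) vary with month length.
This is the last Sunday of each month.
September 1999 ends with Sunday Sep 26 1999.
Last Sunday of October 1999: Oct 31 1999.
November 1999 ends with Sunday Nov 28 1999.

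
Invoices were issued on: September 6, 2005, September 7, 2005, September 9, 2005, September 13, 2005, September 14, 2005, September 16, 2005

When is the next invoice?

September 20, 2005

The gap pattern 1, 2, 4, 1, 2 repeats every 3 events.
These are the Tuesdays, Wednesdays and Fridays of each week.
The following Tuesday is September 20, 2005.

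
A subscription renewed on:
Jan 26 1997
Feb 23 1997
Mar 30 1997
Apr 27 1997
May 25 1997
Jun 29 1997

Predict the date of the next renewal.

Every date is a Sunday; gaps 28, 35, 28, 28, 35 days.
Each is the last Sunday of its month (at least one falls on the 29th or later, ruling out '4th Sunday').
July 1997 ends with Sunday Jul 27 1997.

Jul 27 1997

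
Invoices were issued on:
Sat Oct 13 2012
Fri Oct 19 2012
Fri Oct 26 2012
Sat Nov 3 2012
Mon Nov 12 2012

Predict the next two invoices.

Thu Nov 22 2012, Mon Dec 3 2012

Intervals are 6, 7, 8, 9 days — an arithmetic progression with common difference 1.
Next gap: 10 days. Mon Nov 12 2012 + 10 days = Thu Nov 22 2012.
Next gap: 11 days. Thu Nov 22 2012 + 11 days = Mon Dec 3 2012.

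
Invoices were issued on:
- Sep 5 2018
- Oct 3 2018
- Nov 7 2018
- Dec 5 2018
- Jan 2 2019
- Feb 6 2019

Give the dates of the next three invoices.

Mar 6 2019, Apr 3 2019, May 1 2019

Gaps: 28, 35, 28, 28, 35 days — a mix of 28 and 35. Every date is a Wednesday.
Each is the 1st Wednesday of its month.
March 2019 — 1st Wednesday is Mar 6 2019.
April 2019 — 1st Wednesday is Apr 3 2019.
May 2019 — 1st Wednesday is May 1 2019.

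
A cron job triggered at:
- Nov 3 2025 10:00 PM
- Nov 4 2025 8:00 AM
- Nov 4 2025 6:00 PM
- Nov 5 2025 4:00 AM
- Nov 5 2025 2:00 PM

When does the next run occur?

Nov 6 2025 12:00 AM

Gaps: 10, 10, 10, 10 hours — each event is 10 hours after the previous one.
Nov 5 2025 2:00 PM + 10 h = Nov 6 2025 12:00 AM.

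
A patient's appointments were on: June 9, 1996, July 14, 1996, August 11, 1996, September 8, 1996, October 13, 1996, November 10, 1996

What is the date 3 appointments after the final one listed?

These are Sundays at 28- or 35-day spacing (35, 28, 28, 35, 28).
The pattern: 2nd Sunday of the month.
2nd Sunday of December 1996: December 8, 1996.
2nd Sunday of January 1997: January 12, 1997.
2nd Sunday of February 1997: February 9, 1997.

February 9, 1997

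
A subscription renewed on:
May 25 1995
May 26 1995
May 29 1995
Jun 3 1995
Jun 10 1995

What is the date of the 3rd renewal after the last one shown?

Gaps: 1, 3, 5, 7 days — each gap is 2 larger than the previous one.
Next gap: 9 days. Jun 10 1995 + 9 days = Jun 19 1995.
Next gap: 11 days. Jun 19 1995 + 11 days = Jun 30 1995.
Next gap: 13 days. Jun 30 1995 + 13 days = Jul 13 1995.

Jul 13 1995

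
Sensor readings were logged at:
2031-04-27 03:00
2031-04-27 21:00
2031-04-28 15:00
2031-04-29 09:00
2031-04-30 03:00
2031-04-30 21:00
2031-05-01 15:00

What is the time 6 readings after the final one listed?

The interval is a steady 18 hours (18, 18, 18, 18, 18, 18).
2031-05-01 15:00 + 18 h = 2031-05-02 09:00.
2031-05-02 09:00 + 18 h = 2031-05-03 03:00.
2031-05-03 03:00 + 18 h = 2031-05-03 21:00.
2031-05-03 21:00 + 18 h = 2031-05-04 15:00.
2031-05-04 15:00 + 18 h = 2031-05-05 09:00.
2031-05-05 09:00 + 18 h = 2031-05-06 03:00.

2031-05-06 03:00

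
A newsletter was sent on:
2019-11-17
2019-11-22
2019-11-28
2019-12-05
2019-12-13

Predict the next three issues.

2019-12-22, 2020-01-01, 2020-01-12

Intervals are 5, 6, 7, 8 days — an arithmetic progression with common difference 1.
Next gap: 9 days. 2019-12-13 + 9 days = 2019-12-22.
Next gap: 10 days. 2019-12-22 + 10 days = 2020-01-01.
Next gap: 11 days. 2020-01-01 + 11 days = 2020-01-12.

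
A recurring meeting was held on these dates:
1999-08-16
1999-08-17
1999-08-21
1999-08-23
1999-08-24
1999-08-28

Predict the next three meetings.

Every event lands on a Monday or Tuesday or Saturday (gaps cycle 1, 4, 2, 1, 4).
So the schedule is: every Monday, Tuesday and Saturday.
The following Monday is 1999-08-30.
Next Tuesday: 1999-08-31.
The following Saturday is 1999-09-04.

1999-08-30, 1999-08-31, 1999-09-04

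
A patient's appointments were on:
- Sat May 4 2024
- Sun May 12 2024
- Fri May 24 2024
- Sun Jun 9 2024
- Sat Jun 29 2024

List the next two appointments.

The spacing grows by 4 each time: 8, 12, 16, 20 days.
Next gap: 24 days. Sat Jun 29 2024 + 24 days = Tue Jul 23 2024.
Next gap: 28 days. Tue Jul 23 2024 + 28 days = Tue Aug 20 2024.

Tue Jul 23 2024, Tue Aug 20 2024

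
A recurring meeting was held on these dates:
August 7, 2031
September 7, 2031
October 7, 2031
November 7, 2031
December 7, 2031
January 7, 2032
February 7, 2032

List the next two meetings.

March 7, 2032; April 7, 2032

Gaps: 31, 30, 31, 30, 31, 31 days — not constant. Every event is on the 7th of the month.
Pattern: the 7th of each month.
March 2032: March 7, 2032.
April 2032: April 7, 2032.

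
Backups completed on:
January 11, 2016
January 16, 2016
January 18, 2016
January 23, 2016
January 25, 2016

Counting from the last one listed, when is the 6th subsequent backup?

February 15, 2016

Gaps: 5, 2, 5, 2 days — not constant, but cyclic with period 2.
The events fall on every Monday and Saturday.
Next Saturday: January 30, 2016.
Next Monday: February 1, 2016.
Next Saturday: February 6, 2016.
Next Monday: February 8, 2016.
Next Saturday: February 13, 2016.
The following Monday is February 15, 2016.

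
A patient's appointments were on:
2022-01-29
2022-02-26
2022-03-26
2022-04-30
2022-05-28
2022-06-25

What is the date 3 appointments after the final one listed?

All Saturdays; the gaps (28, 28, 35, 28, 28) vary with month length.
This is the last Saturday of each month.
Last Saturday of July 2022: 2022-07-30.
August 2022 ends with Saturday 2022-08-27.
September 2022 ends with Saturday 2022-09-24.

2022-09-24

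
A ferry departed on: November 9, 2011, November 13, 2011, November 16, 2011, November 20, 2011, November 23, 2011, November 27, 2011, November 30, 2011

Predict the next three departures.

December 4, 2011; December 7, 2011; December 11, 2011

The gap pattern 4, 3, 4, 3, 4, 3 repeats every 2 events.
These are the Wednesdays and Sundays of each week.
The following Sunday is December 4, 2011.
The following Wednesday is December 7, 2011.
Next Sunday: December 11, 2011.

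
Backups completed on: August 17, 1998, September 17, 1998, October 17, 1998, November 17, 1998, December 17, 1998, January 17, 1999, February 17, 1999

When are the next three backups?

March 17, 1999; April 17, 1999; May 17, 1999

Each date is the 17th; the gaps (31, 30, 31, 30, 31, 31) track the month lengths.
The rule is the 17th of each month.
Next: March 1999 → March 17, 1999.
Next: April 1999 → April 17, 1999.
Next: May 1999 → May 17, 1999.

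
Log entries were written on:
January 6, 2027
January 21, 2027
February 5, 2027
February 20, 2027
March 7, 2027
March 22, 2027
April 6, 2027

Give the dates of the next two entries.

The spacing is 15, 15, 15, 15, 15, 15 days — always 15 days.
April 6, 2027 + 15 days = April 21, 2027.
April 21, 2027 + 15 days = May 6, 2027.

April 21, 2027; May 6, 2027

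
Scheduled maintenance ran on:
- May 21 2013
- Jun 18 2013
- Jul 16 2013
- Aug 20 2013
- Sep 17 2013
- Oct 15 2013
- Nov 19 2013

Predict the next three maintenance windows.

Gaps: 28, 28, 35, 28, 28, 35 days — a mix of 28 and 35. Every date is a Tuesday.
Each is the 3rd Tuesday of its month.
December 2013 — 3rd Tuesday is Dec 17 2013.
3rd Tuesday of January 2014: Jan 21 2014.
3rd Tuesday of February 2014: Feb 18 2014.

Dec 17 2013, Jan 21 2014, Feb 18 2014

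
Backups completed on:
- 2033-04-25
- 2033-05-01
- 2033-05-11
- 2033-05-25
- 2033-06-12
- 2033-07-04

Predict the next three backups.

The spacing grows by 4 each time: 6, 10, 14, 18, 22 days.
Next gap: 26 days. 2033-07-04 + 26 days = 2033-07-30.
Next gap: 30 days. 2033-07-30 + 30 days = 2033-08-29.
Next gap: 34 days. 2033-08-29 + 34 days = 2033-10-02.

2033-07-30, 2033-08-29, 2033-10-02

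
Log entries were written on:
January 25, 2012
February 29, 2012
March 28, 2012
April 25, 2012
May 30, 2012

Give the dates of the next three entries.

Every date is a Wednesday; gaps 35, 28, 28, 35 days.
Each is the last Wednesday of its month (at least one falls on the 29th or later, ruling out '4th Wednesday').
Last Wednesday of June 2012: June 27, 2012.
July 2012 ends with Wednesday July 25, 2012.
August 2012 ends with Wednesday August 29, 2012.

June 27, 2012; July 25, 2012; August 29, 2012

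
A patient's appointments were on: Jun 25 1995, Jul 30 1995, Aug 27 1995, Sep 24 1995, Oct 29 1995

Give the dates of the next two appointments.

All Sundays; the gaps (35, 28, 28, 35) vary with month length.
This is the last Sunday of each month.
Last Sunday of November 1995: Nov 26 1995.
Last Sunday of December 1995: Dec 31 1995.

Nov 26 1995, Dec 31 1995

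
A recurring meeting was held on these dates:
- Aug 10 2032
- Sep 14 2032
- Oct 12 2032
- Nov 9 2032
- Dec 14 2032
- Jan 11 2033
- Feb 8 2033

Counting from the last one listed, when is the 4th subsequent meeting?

Jun 14 2033

Gaps: 35, 28, 28, 35, 28, 28 days — a mix of 28 and 35. Every date is a Tuesday.
Each is the 2nd Tuesday of its month.
2nd Tuesday of March 2033: Mar 8 2033.
April 2033 — 2nd Tuesday is Apr 12 2033.
2nd Tuesday of May 2033: May 10 2033.
2nd Tuesday of June 2033: Jun 14 2033.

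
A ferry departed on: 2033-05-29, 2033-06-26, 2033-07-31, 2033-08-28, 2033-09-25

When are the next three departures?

2033-10-30, 2033-11-27, 2033-12-25

All Sundays; the gaps (28, 35, 28, 28) vary with month length.
This is the last Sunday of each month.
October 2033 ends with Sunday 2033-10-30.
November 2033 ends with Sunday 2033-11-27.
December 2033 ends with Sunday 2033-12-25.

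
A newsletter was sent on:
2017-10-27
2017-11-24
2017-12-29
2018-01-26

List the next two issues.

2018-02-23, 2018-03-30

Every date is a Friday; gaps 28, 35, 28 days.
Each is the last Friday of its month (at least one falls on the 29th or later, ruling out '4th Friday').
Last Friday of February 2018: 2018-02-23.
March 2018 ends with Friday 2018-03-30.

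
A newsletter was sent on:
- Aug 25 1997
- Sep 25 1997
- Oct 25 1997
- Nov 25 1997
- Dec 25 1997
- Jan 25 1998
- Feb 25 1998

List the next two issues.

Gaps: 31, 30, 31, 30, 31, 31 days — not constant. Every event is on the 25th of the month.
Pattern: the 25th of each month.
March 1998: Mar 25 1998.
Next: April 1998 → Apr 25 1998.

Mar 25 1998, Apr 25 1998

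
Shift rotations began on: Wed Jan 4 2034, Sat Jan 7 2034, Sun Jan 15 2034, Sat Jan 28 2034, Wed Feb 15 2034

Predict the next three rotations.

The spacing grows by 5 each time: 3, 8, 13, 18 days.
Next gap: 23 days. Wed Feb 15 2034 + 23 days = Fri Mar 10 2034.
Next gap: 28 days. Fri Mar 10 2034 + 28 days = Fri Apr 7 2034.
Next gap: 33 days. Fri Apr 7 2034 + 33 days = Wed May 10 2034.

Fri Mar 10 2034, Fri Apr 7 2034, Wed May 10 2034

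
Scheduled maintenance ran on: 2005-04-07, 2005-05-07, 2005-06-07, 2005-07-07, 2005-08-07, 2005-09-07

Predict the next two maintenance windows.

2005-10-07, 2005-11-07

Gaps: 30, 31, 30, 31, 31 days — not constant. Every event is on the 7th of the month.
Pattern: the 7th of each month.
October 2005: 2005-10-07.
November 2005: 2005-11-07.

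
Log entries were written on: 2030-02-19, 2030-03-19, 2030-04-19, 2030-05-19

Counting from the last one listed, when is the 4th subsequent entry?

Gaps: 28, 31, 30 days — not constant. Every event is on the 19th of the month.
Pattern: the 19th of each month.
Next: June 2030 → 2030-06-19.
Next: July 2030 → 2030-07-19.
August 2030: 2030-08-19.
Next: September 2030 → 2030-09-19.

2030-09-19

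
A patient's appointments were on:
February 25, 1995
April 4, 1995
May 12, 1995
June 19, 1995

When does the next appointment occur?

July 27, 1995

The spacing is 38, 38, 38 days — always 38 days.
June 19, 1995 + 38 days = July 27, 1995.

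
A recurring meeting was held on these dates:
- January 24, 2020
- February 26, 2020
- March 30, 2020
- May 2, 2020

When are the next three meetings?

June 4, 2020; July 7, 2020; August 9, 2020

Every event comes 33 days after the last (33, 33, 33).
May 2, 2020 + 33 days = June 4, 2020.
June 4, 2020 + 33 days = July 7, 2020.
July 7, 2020 + 33 days = August 9, 2020.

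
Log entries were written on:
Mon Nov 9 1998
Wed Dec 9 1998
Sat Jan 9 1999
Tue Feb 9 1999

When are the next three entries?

Tue Mar 9 1999, Fri Apr 9 1999, Sun May 9 1999

Gaps: 30, 31, 31 days — not constant. Every event is on the 9th of the month.
Pattern: the 9th of each month.
Next: March 1999 → Tue Mar 9 1999.
Next: April 1999 → Fri Apr 9 1999.
May 1999: Sun May 9 1999.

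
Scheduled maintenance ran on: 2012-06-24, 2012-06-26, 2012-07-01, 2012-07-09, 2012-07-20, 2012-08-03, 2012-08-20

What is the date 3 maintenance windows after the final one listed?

2012-10-28

The spacing grows by 3 each time: 2, 5, 8, 11, 14, 17 days.
Next gap: 20 days. 2012-08-20 + 20 days = 2012-09-09.
Next gap: 23 days. 2012-09-09 + 23 days = 2012-10-02.
Next gap: 26 days. 2012-10-02 + 26 days = 2012-10-28.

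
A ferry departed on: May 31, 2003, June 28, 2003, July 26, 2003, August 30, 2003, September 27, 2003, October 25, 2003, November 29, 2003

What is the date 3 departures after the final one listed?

All Saturdays; the gaps (28, 28, 35, 28, 28, 35) vary with month length.
This is the last Saturday of each month.
December 2003 ends with Saturday December 27, 2003.
January 2004 ends with Saturday January 31, 2004.
February 2004 ends with Saturday February 28, 2004.

February 28, 2004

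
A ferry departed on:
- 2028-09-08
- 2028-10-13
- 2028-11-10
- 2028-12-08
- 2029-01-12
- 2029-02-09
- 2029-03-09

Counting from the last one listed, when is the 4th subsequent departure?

2029-07-13

Gaps: 35, 28, 28, 35, 28, 28 days — a mix of 28 and 35. Every date is a Friday.
Each is the 2nd Friday of its month.
2nd Friday of April 2029: 2029-04-13.
May 2029 — 2nd Friday is 2029-05-11.
2nd Friday of June 2029: 2029-06-08.
July 2029 — 2nd Friday is 2029-07-13.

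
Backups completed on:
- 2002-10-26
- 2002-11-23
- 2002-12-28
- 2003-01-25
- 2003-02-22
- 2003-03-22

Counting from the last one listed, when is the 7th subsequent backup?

Gaps: 28, 35, 28, 28, 28 days — a mix of 28 and 35. Every date is a Saturday.
Each is the 4th Saturday of its month.
April 2003 — 4th Saturday is 2003-04-26.
4th Saturday of May 2003: 2003-05-24.
4th Saturday of June 2003: 2003-06-28.
July 2003 — 4th Saturday is 2003-07-26.
August 2003 — 4th Saturday is 2003-08-23.
4th Saturday of September 2003: 2003-09-27.
October 2003 — 4th Saturday is 2003-10-25.

2003-10-25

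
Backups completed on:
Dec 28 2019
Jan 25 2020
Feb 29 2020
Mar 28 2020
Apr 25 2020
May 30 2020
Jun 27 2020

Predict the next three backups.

Jul 25 2020, Aug 29 2020, Sep 26 2020

These are Saturdays with 28, 35, 28, 28, 35, 28-day gaps.
Each is the final Saturday of its month — Feb 29 2020 is past the 28th, so '4th Saturday' doesn't fit.
July 2020 ends with Saturday Jul 25 2020.
Last Saturday of August 2020: Aug 29 2020.
Last Saturday of September 2020: Sep 26 2020.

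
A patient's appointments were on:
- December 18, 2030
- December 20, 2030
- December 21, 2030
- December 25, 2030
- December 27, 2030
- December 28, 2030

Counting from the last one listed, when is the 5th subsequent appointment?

January 10, 2031

Every event lands on a Wednesday or Friday or Saturday (gaps cycle 2, 1, 4, 2, 1).
So the schedule is: every Wednesday, Friday and Saturday.
Next Wednesday: January 1, 2031.
The following Friday is January 3, 2031.
Next Saturday: January 4, 2031.
The following Wednesday is January 8, 2031.
The following Friday is January 10, 2031.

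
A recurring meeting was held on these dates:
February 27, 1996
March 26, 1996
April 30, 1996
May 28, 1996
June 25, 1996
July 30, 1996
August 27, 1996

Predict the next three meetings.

September 24, 1996; October 29, 1996; November 26, 1996

All Tuesdays; the gaps (28, 35, 28, 28, 35, 28) vary with month length.
This is the last Tuesday of each month.
September 1996 ends with Tuesday September 24, 1996.
October 1996 ends with Tuesday October 29, 1996.
November 1996 ends with Tuesday November 26, 1996.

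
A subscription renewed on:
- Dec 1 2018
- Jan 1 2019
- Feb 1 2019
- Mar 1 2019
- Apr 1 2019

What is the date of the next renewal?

The day-of-month is always 1 (31, 31, 28, 31 days between events).
So this recurs on the 1st of each month.
May 2019: May 1 2019.

May 1 2019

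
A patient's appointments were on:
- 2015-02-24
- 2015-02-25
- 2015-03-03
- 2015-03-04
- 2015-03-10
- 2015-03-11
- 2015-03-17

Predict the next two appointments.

2015-03-18, 2015-03-24

Every event lands on a Tuesday or Wednesday (gaps cycle 1, 6, 1, 6, 1, 6).
So the schedule is: every Tuesday and Wednesday.
Next Wednesday: 2015-03-18.
Next Tuesday: 2015-03-24.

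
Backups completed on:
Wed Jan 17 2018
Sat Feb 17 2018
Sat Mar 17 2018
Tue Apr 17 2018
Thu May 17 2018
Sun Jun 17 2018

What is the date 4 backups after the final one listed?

Wed Oct 17 2018

Each date is the 17th; the gaps (31, 28, 31, 30, 31) track the month lengths.
The rule is the 17th of each month.
Next: July 2018 → Tue Jul 17 2018.
August 2018: Fri Aug 17 2018.
Next: September 2018 → Mon Sep 17 2018.
October 2018: Wed Oct 17 2018.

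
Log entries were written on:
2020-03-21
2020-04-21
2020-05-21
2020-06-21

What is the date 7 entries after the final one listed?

The day-of-month is always 21 (31, 30, 31 days between events).
So this recurs on the 21st of each month.
Next: July 2020 → 2020-07-21.
August 2020: 2020-08-21.
Next: September 2020 → 2020-09-21.
October 2020: 2020-10-21.
November 2020: 2020-11-21.
December 2020: 2020-12-21.
January 2021: 2021-01-21.

2021-01-21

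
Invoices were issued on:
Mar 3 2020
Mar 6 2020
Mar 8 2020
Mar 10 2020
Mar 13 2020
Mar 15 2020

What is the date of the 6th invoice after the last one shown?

Mar 29 2020

The gap pattern 3, 2, 2, 3, 2 repeats every 3 events.
These are the Tuesdays, Fridays and Sundays of each week.
The following Tuesday is Mar 17 2020.
Next Friday: Mar 20 2020.
The following Sunday is Mar 22 2020.
Next Tuesday: Mar 24 2020.
The following Friday is Mar 27 2020.
Next Sunday: Mar 29 2020.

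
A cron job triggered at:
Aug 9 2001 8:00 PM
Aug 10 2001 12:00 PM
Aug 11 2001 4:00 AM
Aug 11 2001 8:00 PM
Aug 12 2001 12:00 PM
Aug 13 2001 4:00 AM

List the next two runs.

Aug 13 2001 8:00 PM, Aug 14 2001 12:00 PM

Spacing: 16, 16, 16, 16, 16 h — constant 16 h.
Aug 13 2001 4:00 AM + 16 h = Aug 13 2001 8:00 PM.
Aug 13 2001 8:00 PM + 16 h = Aug 14 2001 12:00 PM.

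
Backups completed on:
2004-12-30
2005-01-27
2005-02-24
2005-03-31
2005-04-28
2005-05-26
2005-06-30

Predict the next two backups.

Every date is a Thursday; gaps 28, 28, 35, 28, 28, 35 days.
Each is the last Thursday of its month (at least one falls on the 29th or later, ruling out '4th Thursday').
Last Thursday of July 2005: 2005-07-28.
Last Thursday of August 2005: 2005-08-25.

2005-07-28, 2005-08-25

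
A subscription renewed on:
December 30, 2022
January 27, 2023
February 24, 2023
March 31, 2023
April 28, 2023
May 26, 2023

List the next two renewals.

June 30, 2023; July 28, 2023

These are Fridays with 28, 28, 35, 28, 28-day gaps.
Each is the final Friday of its month — December 30, 2022 is past the 28th, so '4th Friday' doesn't fit.
Last Friday of June 2023: June 30, 2023.
Last Friday of July 2023: July 28, 2023.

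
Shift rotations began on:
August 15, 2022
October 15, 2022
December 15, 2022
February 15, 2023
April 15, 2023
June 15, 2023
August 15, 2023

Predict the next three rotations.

Each date is the 15th; the gaps (61, 61, 62, 59, 61, 61) track the month lengths.
The rule is the 15th of every 2 months.
October 2023: October 15, 2023.
December 2023: December 15, 2023.
Next: February 2024 → February 15, 2024.

October 15, 2023; December 15, 2023; February 15, 2024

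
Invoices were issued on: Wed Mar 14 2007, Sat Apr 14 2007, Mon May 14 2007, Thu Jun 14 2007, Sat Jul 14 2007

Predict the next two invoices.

Each date is the 14th; the gaps (31, 30, 31, 30) track the month lengths.
The rule is the 14th of each month.
Next: August 2007 → Tue Aug 14 2007.
September 2007: Fri Sep 14 2007.

Tue Aug 14 2007, Fri Sep 14 2007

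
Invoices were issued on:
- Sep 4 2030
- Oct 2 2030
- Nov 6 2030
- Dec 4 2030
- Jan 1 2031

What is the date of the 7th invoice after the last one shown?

Gaps: 28, 35, 28, 28 days — a mix of 28 and 35. Every date is a Wednesday.
Each is the 1st Wednesday of its month.
February 2031 — 1st Wednesday is Feb 5 2031.
March 2031 — 1st Wednesday is Mar 5 2031.
April 2031 — 1st Wednesday is Apr 2 2031.
1st Wednesday of May 2031: May 7 2031.
June 2031 — 1st Wednesday is Jun 4 2031.
July 2031 — 1st Wednesday is Jul 2 2031.
1st Wednesday of August 2031: Aug 6 2031.

Aug 6 2031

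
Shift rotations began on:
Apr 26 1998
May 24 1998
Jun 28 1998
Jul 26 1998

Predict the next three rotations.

These are Sundays at 28- or 35-day spacing (28, 35, 28).
The pattern: 4th Sunday of the month.
4th Sunday of August 1998: Aug 23 1998.
September 1998 — 4th Sunday is Sep 27 1998.
4th Sunday of October 1998: Oct 25 1998.

Aug 23 1998, Sep 27 1998, Oct 25 1998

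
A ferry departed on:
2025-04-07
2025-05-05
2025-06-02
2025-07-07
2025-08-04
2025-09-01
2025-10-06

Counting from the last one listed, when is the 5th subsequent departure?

2026-03-02

These are Mondays at 28- or 35-day spacing (28, 28, 35, 28, 28, 35).
The pattern: 1st Monday of the month.
1st Monday of November 2025: 2025-11-03.
1st Monday of December 2025: 2025-12-01.
1st Monday of January 2026: 2026-01-05.
February 2026 — 1st Monday is 2026-02-02.
March 2026 — 1st Monday is 2026-03-02.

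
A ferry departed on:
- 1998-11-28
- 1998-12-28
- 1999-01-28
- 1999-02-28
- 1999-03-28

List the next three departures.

1999-04-28, 1999-05-28, 1999-06-28

Each date is the 28th; the gaps (30, 31, 31, 28) track the month lengths.
The rule is the 28th of each month.
April 1999: 1999-04-28.
May 1999: 1999-05-28.
Next: June 1999 → 1999-06-28.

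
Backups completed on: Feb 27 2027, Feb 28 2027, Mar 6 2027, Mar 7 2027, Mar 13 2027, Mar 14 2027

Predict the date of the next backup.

Mar 20 2027

Gaps: 1, 6, 1, 6, 1 days — not constant, but cyclic with period 2.
The events fall on every Saturday and Sunday.
Next Saturday: Mar 20 2027.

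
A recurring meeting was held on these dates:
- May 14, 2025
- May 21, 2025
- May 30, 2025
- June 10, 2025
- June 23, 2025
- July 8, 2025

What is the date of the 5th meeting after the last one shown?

Gaps: 7, 9, 11, 13, 15 days — each gap is 2 larger than the previous one.
Next gap: 17 days. July 8, 2025 + 17 days = July 25, 2025.
Next gap: 19 days. July 25, 2025 + 19 days = August 13, 2025.
Next gap: 21 days. August 13, 2025 + 21 days = September 3, 2025.
Next gap: 23 days. September 3, 2025 + 23 days = September 26, 2025.
Next gap: 25 days. September 26, 2025 + 25 days = October 21, 2025.

October 21, 2025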